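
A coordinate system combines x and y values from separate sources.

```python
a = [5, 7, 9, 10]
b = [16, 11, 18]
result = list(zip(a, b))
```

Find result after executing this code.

Step 1: zip stops at shortest (len(a)=4, len(b)=3):
  Index 0: (5, 16)
  Index 1: (7, 11)
  Index 2: (9, 18)
Step 2: Last element of a (10) has no pair, dropped.
Therefore result = [(5, 16), (7, 11), (9, 18)].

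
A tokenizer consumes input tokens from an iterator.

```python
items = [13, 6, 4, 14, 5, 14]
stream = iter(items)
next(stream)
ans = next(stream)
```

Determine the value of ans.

Step 1: Create iterator over [13, 6, 4, 14, 5, 14].
Step 2: next() consumes 13.
Step 3: next() returns 6.
Therefore ans = 6.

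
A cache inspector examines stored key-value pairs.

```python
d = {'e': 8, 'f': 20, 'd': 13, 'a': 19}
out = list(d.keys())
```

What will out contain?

Step 1: d.keys() returns the dictionary keys in insertion order.
Therefore out = ['e', 'f', 'd', 'a'].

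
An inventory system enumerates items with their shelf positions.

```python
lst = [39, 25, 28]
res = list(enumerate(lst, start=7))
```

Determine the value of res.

Step 1: enumerate with start=7:
  (7, 39)
  (8, 25)
  (9, 28)
Therefore res = [(7, 39), (8, 25), (9, 28)].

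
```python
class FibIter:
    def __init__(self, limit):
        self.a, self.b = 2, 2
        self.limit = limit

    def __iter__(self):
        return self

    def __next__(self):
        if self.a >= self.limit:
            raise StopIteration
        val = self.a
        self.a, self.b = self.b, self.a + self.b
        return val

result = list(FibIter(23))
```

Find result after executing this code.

Step 1: Fibonacci-like sequence (a=2, b=2) until >= 23:
  Yield 2, then a,b = 2,4
  Yield 2, then a,b = 4,6
  Yield 4, then a,b = 6,10
  Yield 6, then a,b = 10,16
  Yield 10, then a,b = 16,26
  Yield 16, then a,b = 26,42
Step 2: 26 >= 23, stop.
Therefore result = [2, 2, 4, 6, 10, 16].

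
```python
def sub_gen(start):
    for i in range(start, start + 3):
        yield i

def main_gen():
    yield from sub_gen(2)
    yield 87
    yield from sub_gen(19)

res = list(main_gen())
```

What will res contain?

Step 1: main_gen() delegates to sub_gen(2):
  yield 2
  yield 3
  yield 4
Step 2: yield 87
Step 3: Delegates to sub_gen(19):
  yield 19
  yield 20
  yield 21
Therefore res = [2, 3, 4, 87, 19, 20, 21].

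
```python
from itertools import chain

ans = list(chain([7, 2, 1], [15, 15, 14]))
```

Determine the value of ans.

Step 1: chain() concatenates iterables: [7, 2, 1] + [15, 15, 14].
Therefore ans = [7, 2, 1, 15, 15, 14].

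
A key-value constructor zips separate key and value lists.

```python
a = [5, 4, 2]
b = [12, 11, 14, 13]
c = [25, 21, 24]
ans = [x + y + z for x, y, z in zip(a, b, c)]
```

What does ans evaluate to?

Step 1: zip three lists (truncates to shortest, len=3):
  5 + 12 + 25 = 42
  4 + 11 + 21 = 36
  2 + 14 + 24 = 40
Therefore ans = [42, 36, 40].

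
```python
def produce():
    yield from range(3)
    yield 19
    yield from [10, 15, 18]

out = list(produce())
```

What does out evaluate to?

Step 1: Trace yields in order:
  yield 0
  yield 1
  yield 2
  yield 19
  yield 10
  yield 15
  yield 18
Therefore out = [0, 1, 2, 19, 10, 15, 18].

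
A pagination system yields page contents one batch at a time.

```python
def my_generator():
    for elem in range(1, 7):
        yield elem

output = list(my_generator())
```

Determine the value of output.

Step 1: The generator yields each value from range(1, 7).
Step 2: list() consumes all yields: [1, 2, 3, 4, 5, 6].
Therefore output = [1, 2, 3, 4, 5, 6].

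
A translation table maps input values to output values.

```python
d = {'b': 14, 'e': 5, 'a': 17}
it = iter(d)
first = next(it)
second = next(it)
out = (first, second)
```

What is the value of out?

Step 1: iter(d) iterates over keys: ['b', 'e', 'a'].
Step 2: first = next(it) = 'b', second = next(it) = 'e'.
Therefore out = ('b', 'e').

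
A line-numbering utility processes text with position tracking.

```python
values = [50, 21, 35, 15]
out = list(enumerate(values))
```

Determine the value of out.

Step 1: enumerate pairs each element with its index:
  (0, 50)
  (1, 21)
  (2, 35)
  (3, 15)
Therefore out = [(0, 50), (1, 21), (2, 35), (3, 15)].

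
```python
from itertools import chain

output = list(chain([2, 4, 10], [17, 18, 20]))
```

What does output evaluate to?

Step 1: chain() concatenates iterables: [2, 4, 10] + [17, 18, 20].
Therefore output = [2, 4, 10, 17, 18, 20].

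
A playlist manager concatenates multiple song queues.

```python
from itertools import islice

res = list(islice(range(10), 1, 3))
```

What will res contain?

Step 1: islice(range(10), 1, 3) takes elements at indices [1, 3).
Step 2: Elements: [1, 2].
Therefore res = [1, 2].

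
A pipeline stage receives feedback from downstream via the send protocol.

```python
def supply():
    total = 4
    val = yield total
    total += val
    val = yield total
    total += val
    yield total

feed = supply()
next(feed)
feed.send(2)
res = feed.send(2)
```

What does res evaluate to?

Step 1: next() -> yield total=4.
Step 2: send(2) -> val=2, total = 4+2 = 6, yield 6.
Step 3: send(2) -> val=2, total = 6+2 = 8, yield 8.
Therefore res = 8.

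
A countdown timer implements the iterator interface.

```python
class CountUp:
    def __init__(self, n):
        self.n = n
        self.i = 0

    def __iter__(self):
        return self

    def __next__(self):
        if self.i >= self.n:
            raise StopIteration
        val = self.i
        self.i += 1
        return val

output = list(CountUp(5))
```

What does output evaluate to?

Step 1: CountUp(5) creates an iterator counting 0 to 4.
Step 2: list() consumes all values: [0, 1, 2, 3, 4].
Therefore output = [0, 1, 2, 3, 4].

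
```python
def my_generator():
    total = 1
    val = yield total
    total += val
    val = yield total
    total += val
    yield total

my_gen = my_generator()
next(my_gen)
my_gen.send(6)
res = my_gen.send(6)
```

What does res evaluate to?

Step 1: next() -> yield total=1.
Step 2: send(6) -> val=6, total = 1+6 = 7, yield 7.
Step 3: send(6) -> val=6, total = 7+6 = 13, yield 13.
Therefore res = 13.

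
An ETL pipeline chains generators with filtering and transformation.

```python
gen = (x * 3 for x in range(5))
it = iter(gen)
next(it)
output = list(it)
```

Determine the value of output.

Step 1: Generator produces [0, 3, 6, 9, 12].
Step 2: next(it) consumes first element (0).
Step 3: list(it) collects remaining: [3, 6, 9, 12].
Therefore output = [3, 6, 9, 12].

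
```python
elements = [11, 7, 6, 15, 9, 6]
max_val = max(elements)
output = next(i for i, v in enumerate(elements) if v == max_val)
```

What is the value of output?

Step 1: max([11, 7, 6, 15, 9, 6]) = 15.
Step 2: Find first index where value == 15:
  Index 0: 11 != 15
  Index 1: 7 != 15
  Index 2: 6 != 15
  Index 3: 15 == 15, found!
Therefore output = 3.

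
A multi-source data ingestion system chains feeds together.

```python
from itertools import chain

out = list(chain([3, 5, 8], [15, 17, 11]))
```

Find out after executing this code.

Step 1: chain() concatenates iterables: [3, 5, 8] + [15, 17, 11].
Therefore out = [3, 5, 8, 15, 17, 11].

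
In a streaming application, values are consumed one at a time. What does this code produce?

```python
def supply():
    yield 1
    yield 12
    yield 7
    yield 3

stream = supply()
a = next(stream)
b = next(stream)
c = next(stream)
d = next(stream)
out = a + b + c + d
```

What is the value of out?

Step 1: Create generator and consume all values:
  a = next(stream) = 1
  b = next(stream) = 12
  c = next(stream) = 7
  d = next(stream) = 3
Step 2: out = 1 + 12 + 7 + 3 = 23.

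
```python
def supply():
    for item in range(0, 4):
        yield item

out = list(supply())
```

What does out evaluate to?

Step 1: The generator yields each value from range(0, 4).
Step 2: list() consumes all yields: [0, 1, 2, 3].
Therefore out = [0, 1, 2, 3].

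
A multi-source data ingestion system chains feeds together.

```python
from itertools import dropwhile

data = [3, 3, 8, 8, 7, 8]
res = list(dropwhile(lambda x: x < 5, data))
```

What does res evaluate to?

Step 1: dropwhile drops elements while < 5:
  3 < 5: dropped
  3 < 5: dropped
  8: kept (dropping stopped)
Step 2: Remaining elements kept regardless of condition.
Therefore res = [8, 8, 7, 8].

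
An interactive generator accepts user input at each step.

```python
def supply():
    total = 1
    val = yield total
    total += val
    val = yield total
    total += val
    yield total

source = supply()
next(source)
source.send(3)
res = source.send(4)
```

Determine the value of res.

Step 1: next() -> yield total=1.
Step 2: send(3) -> val=3, total = 1+3 = 4, yield 4.
Step 3: send(4) -> val=4, total = 4+4 = 8, yield 8.
Therefore res = 8.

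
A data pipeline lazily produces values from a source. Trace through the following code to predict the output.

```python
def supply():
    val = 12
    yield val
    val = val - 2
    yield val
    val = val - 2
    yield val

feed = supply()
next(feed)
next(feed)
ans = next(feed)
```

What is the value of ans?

Step 1: Trace through generator execution:
  Yield 1: val starts at 12, yield 12
  Yield 2: val = 12 - 2 = 10, yield 10
  Yield 3: val = 10 - 2 = 8, yield 8
Step 2: First next() gets 12, second next() gets the second value, third next() yields 8.
Therefore ans = 8.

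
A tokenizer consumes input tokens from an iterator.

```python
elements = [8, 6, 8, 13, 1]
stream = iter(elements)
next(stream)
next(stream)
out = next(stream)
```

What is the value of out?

Step 1: Create iterator over [8, 6, 8, 13, 1].
Step 2: next() consumes 8.
Step 3: next() consumes 6.
Step 4: next() returns 8.
Therefore out = 8.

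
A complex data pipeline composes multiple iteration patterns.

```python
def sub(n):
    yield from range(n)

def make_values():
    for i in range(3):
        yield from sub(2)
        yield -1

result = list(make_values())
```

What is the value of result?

Step 1: For each i in range(3):
  i=0: yield from sub(2) -> [0, 1], then yield -1
  i=1: yield from sub(2) -> [0, 1], then yield -1
  i=2: yield from sub(2) -> [0, 1], then yield -1
Therefore result = [0, 1, -1, 0, 1, -1, 0, 1, -1].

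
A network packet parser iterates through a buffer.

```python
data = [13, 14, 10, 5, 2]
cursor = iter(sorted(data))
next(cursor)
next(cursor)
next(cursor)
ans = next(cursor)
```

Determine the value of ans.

Step 1: sorted([13, 14, 10, 5, 2]) = [2, 5, 10, 13, 14].
Step 2: Create iterator and skip 3 elements.
Step 3: next() returns 13.
Therefore ans = 13.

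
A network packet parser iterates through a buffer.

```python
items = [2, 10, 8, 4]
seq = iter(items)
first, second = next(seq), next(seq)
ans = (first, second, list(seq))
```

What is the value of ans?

Step 1: Create iterator over [2, 10, 8, 4].
Step 2: first = 2, second = 10.
Step 3: Remaining elements: [8, 4].
Therefore ans = (2, 10, [8, 4]).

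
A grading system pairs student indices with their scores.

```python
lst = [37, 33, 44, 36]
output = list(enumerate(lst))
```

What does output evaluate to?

Step 1: enumerate pairs each element with its index:
  (0, 37)
  (1, 33)
  (2, 44)
  (3, 36)
Therefore output = [(0, 37), (1, 33), (2, 44), (3, 36)].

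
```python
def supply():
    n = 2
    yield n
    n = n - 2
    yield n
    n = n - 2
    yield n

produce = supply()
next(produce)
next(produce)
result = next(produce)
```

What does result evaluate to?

Step 1: Trace through generator execution:
  Yield 1: n starts at 2, yield 2
  Yield 2: n = 2 - 2 = 0, yield 0
  Yield 3: n = 0 - 2 = -2, yield -2
Step 2: First next() gets 2, second next() gets the second value, third next() yields -2.
Therefore result = -2.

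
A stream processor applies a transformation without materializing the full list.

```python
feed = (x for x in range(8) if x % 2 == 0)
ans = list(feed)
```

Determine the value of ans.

Step 1: Filter range(8) keeping only even values:
  x=0: even, included
  x=1: odd, excluded
  x=2: even, included
  x=3: odd, excluded
  x=4: even, included
  x=5: odd, excluded
  x=6: even, included
  x=7: odd, excluded
Therefore ans = [0, 2, 4, 6].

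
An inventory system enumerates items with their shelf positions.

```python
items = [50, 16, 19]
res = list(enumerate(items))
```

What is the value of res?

Step 1: enumerate pairs each element with its index:
  (0, 50)
  (1, 16)
  (2, 19)
Therefore res = [(0, 50), (1, 16), (2, 19)].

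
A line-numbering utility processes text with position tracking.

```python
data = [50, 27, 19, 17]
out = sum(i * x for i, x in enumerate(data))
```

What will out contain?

Step 1: Compute i * x for each (i, x) in enumerate([50, 27, 19, 17]):
  i=0, x=50: 0*50 = 0
  i=1, x=27: 1*27 = 27
  i=2, x=19: 2*19 = 38
  i=3, x=17: 3*17 = 51
Step 2: sum = 0 + 27 + 38 + 51 = 116.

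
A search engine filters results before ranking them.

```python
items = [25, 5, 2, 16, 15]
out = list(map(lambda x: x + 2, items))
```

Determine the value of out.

Step 1: Apply lambda x: x + 2 to each element:
  25 -> 27
  5 -> 7
  2 -> 4
  16 -> 18
  15 -> 17
Therefore out = [27, 7, 4, 18, 17].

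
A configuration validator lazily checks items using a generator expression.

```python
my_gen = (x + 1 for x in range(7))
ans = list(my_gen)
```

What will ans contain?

Step 1: For each x in range(7), compute x+1:
  x=0: 0+1 = 1
  x=1: 1+1 = 2
  x=2: 2+1 = 3
  x=3: 3+1 = 4
  x=4: 4+1 = 5
  x=5: 5+1 = 6
  x=6: 6+1 = 7
Therefore ans = [1, 2, 3, 4, 5, 6, 7].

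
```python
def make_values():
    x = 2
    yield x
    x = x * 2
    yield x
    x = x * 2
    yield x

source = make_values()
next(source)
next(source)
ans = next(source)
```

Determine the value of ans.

Step 1: Trace through generator execution:
  Yield 1: x starts at 2, yield 2
  Yield 2: x = 2 * 2 = 4, yield 4
  Yield 3: x = 4 * 2 = 8, yield 8
Step 2: First next() gets 2, second next() gets the second value, third next() yields 8.
Therefore ans = 8.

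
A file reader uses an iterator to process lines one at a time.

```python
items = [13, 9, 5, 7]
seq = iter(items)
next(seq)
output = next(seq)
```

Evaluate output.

Step 1: Create iterator over [13, 9, 5, 7].
Step 2: next() consumes 13.
Step 3: next() returns 9.
Therefore output = 9.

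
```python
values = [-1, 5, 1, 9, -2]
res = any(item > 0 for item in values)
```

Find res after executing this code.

Step 1: Check item > 0 for each element in [-1, 5, 1, 9, -2]:
  -1 > 0: False
  5 > 0: True
  1 > 0: True
  9 > 0: True
  -2 > 0: False
Step 2: any() returns True.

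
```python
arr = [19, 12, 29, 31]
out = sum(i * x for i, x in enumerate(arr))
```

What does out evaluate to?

Step 1: Compute i * x for each (i, x) in enumerate([19, 12, 29, 31]):
  i=0, x=19: 0*19 = 0
  i=1, x=12: 1*12 = 12
  i=2, x=29: 2*29 = 58
  i=3, x=31: 3*31 = 93
Step 2: sum = 0 + 12 + 58 + 93 = 163.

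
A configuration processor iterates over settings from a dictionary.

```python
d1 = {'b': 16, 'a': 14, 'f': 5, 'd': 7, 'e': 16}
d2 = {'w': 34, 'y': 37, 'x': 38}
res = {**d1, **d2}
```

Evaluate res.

Step 1: Merge d1 and d2 (d2 values override on key conflicts).
Step 2: d1 has keys ['b', 'a', 'f', 'd', 'e'], d2 has keys ['w', 'y', 'x'].
Therefore res = {'b': 16, 'a': 14, 'f': 5, 'd': 7, 'e': 16, 'w': 34, 'y': 37, 'x': 38}.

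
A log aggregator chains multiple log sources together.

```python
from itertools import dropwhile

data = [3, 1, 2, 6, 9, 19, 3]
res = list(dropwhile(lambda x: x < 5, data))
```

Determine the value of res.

Step 1: dropwhile drops elements while < 5:
  3 < 5: dropped
  1 < 5: dropped
  2 < 5: dropped
  6: kept (dropping stopped)
Step 2: Remaining elements kept regardless of condition.
Therefore res = [6, 9, 19, 3].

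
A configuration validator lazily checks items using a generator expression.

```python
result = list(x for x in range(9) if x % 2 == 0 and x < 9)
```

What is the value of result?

Step 1: Filter range(9) where x % 2 == 0 and x < 9:
  x=0: both conditions met, included
  x=1: excluded (1 % 2 != 0)
  x=2: both conditions met, included
  x=3: excluded (3 % 2 != 0)
  x=4: both conditions met, included
  x=5: excluded (5 % 2 != 0)
  x=6: both conditions met, included
  x=7: excluded (7 % 2 != 0)
  x=8: both conditions met, included
Therefore result = [0, 2, 4, 6, 8].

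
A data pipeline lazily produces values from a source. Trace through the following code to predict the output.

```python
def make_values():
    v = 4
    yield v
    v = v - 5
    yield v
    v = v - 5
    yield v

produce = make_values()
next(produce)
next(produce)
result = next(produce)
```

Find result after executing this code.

Step 1: Trace through generator execution:
  Yield 1: v starts at 4, yield 4
  Yield 2: v = 4 - 5 = -1, yield -1
  Yield 3: v = -1 - 5 = -6, yield -6
Step 2: First next() gets 4, second next() gets the second value, third next() yields -6.
Therefore result = -6.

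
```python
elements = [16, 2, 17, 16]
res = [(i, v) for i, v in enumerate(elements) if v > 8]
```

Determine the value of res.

Step 1: Filter enumerate([16, 2, 17, 16]) keeping v > 8:
  (0, 16): 16 > 8, included
  (1, 2): 2 <= 8, excluded
  (2, 17): 17 > 8, included
  (3, 16): 16 > 8, included
Therefore res = [(0, 16), (2, 17), (3, 16)].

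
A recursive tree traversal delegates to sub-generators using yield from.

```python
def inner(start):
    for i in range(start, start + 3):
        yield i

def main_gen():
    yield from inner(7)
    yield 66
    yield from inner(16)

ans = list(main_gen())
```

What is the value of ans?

Step 1: main_gen() delegates to inner(7):
  yield 7
  yield 8
  yield 9
Step 2: yield 66
Step 3: Delegates to inner(16):
  yield 16
  yield 17
  yield 18
Therefore ans = [7, 8, 9, 66, 16, 17, 18].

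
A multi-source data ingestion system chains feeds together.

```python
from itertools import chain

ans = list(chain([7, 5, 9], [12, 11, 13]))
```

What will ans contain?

Step 1: chain() concatenates iterables: [7, 5, 9] + [12, 11, 13].
Therefore ans = [7, 5, 9, 12, 11, 13].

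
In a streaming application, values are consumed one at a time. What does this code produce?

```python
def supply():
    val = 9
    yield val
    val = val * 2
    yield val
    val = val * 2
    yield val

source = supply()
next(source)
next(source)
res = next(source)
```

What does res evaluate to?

Step 1: Trace through generator execution:
  Yield 1: val starts at 9, yield 9
  Yield 2: val = 9 * 2 = 18, yield 18
  Yield 3: val = 18 * 2 = 36, yield 36
Step 2: First next() gets 9, second next() gets the second value, third next() yields 36.
Therefore res = 36.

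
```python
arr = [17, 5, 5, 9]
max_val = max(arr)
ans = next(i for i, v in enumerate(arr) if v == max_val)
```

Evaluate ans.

Step 1: max([17, 5, 5, 9]) = 17.
Step 2: Find first index where value == 17:
  Index 0: 17 == 17, found!
Therefore ans = 0.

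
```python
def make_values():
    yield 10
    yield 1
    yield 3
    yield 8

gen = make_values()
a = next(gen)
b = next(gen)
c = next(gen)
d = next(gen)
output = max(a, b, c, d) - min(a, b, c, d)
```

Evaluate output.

Step 1: Create generator and consume all values:
  a = next(gen) = 10
  b = next(gen) = 1
  c = next(gen) = 3
  d = next(gen) = 8
Step 2: max = 10, min = 1, output = 10 - 1 = 9.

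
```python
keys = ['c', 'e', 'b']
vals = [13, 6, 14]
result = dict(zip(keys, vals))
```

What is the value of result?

Step 1: zip pairs keys with values:
  'c' -> 13
  'e' -> 6
  'b' -> 14
Therefore result = {'c': 13, 'e': 6, 'b': 14}.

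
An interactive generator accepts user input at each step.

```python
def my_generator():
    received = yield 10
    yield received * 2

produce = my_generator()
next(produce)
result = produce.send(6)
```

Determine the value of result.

Step 1: next(produce) advances to first yield, producing 10.
Step 2: send(6) resumes, received = 6.
Step 3: yield received * 2 = 6 * 2 = 12.
Therefore result = 12.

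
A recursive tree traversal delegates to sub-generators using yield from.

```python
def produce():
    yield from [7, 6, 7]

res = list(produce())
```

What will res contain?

Step 1: yield from delegates to the iterable, yielding each element.
Step 2: Collected values: [7, 6, 7].
Therefore res = [7, 6, 7].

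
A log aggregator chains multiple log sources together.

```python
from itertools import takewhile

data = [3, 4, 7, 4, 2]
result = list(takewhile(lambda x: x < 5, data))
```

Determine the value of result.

Step 1: takewhile stops at first element >= 5:
  3 < 5: take
  4 < 5: take
  7 >= 5: stop
Therefore result = [3, 4].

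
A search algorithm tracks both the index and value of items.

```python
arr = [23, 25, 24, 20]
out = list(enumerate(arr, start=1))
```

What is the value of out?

Step 1: enumerate with start=1:
  (1, 23)
  (2, 25)
  (3, 24)
  (4, 20)
Therefore out = [(1, 23), (2, 25), (3, 24), (4, 20)].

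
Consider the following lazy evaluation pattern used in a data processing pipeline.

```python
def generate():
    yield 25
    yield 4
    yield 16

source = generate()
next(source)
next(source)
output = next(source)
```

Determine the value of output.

Step 1: generate() creates a generator.
Step 2: next(source) yields 25 (consumed and discarded).
Step 3: next(source) yields 4 (consumed and discarded).
Step 4: next(source) yields 16, assigned to output.
Therefore output = 16.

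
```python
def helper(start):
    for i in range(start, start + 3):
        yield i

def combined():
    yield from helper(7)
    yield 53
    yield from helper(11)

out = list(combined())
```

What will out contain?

Step 1: combined() delegates to helper(7):
  yield 7
  yield 8
  yield 9
Step 2: yield 53
Step 3: Delegates to helper(11):
  yield 11
  yield 12
  yield 13
Therefore out = [7, 8, 9, 53, 11, 12, 13].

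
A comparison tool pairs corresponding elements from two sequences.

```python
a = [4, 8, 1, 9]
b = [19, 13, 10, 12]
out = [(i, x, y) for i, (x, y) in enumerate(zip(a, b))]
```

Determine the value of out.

Step 1: enumerate(zip(a, b)) gives index with paired elements:
  i=0: (4, 19)
  i=1: (8, 13)
  i=2: (1, 10)
  i=3: (9, 12)
Therefore out = [(0, 4, 19), (1, 8, 13), (2, 1, 10), (3, 9, 12)].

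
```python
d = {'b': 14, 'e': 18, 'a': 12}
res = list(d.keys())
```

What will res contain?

Step 1: d.keys() returns the dictionary keys in insertion order.
Therefore res = ['b', 'e', 'a'].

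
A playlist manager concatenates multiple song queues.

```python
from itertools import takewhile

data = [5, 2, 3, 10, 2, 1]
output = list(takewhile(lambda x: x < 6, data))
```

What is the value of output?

Step 1: takewhile stops at first element >= 6:
  5 < 6: take
  2 < 6: take
  3 < 6: take
  10 >= 6: stop
Therefore output = [5, 2, 3].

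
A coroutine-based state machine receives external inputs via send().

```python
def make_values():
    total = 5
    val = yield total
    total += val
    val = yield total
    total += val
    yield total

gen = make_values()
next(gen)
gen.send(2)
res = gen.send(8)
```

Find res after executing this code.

Step 1: next() -> yield total=5.
Step 2: send(2) -> val=2, total = 5+2 = 7, yield 7.
Step 3: send(8) -> val=8, total = 7+8 = 15, yield 15.
Therefore res = 15.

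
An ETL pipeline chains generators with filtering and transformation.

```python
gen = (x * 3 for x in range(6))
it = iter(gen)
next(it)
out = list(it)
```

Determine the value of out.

Step 1: Generator produces [0, 3, 6, 9, 12, 15].
Step 2: next(it) consumes first element (0).
Step 3: list(it) collects remaining: [3, 6, 9, 12, 15].
Therefore out = [3, 6, 9, 12, 15].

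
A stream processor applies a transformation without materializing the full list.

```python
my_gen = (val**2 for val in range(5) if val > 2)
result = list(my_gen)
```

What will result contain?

Step 1: For range(5), keep val > 2, then square:
  val=0: 0 <= 2, excluded
  val=1: 1 <= 2, excluded
  val=2: 2 <= 2, excluded
  val=3: 3 > 2, yield 3**2 = 9
  val=4: 4 > 2, yield 4**2 = 16
Therefore result = [9, 16].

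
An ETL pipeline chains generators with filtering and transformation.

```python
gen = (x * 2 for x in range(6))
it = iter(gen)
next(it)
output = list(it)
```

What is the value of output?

Step 1: Generator produces [0, 2, 4, 6, 8, 10].
Step 2: next(it) consumes first element (0).
Step 3: list(it) collects remaining: [2, 4, 6, 8, 10].
Therefore output = [2, 4, 6, 8, 10].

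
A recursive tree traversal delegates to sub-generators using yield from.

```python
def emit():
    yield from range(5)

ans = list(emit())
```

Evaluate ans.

Step 1: yield from delegates to the iterable, yielding each element.
Step 2: Collected values: [0, 1, 2, 3, 4].
Therefore ans = [0, 1, 2, 3, 4].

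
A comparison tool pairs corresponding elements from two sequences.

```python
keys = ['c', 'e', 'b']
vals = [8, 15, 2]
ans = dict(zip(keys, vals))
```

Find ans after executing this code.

Step 1: zip pairs keys with values:
  'c' -> 8
  'e' -> 15
  'b' -> 2
Therefore ans = {'c': 8, 'e': 15, 'b': 2}.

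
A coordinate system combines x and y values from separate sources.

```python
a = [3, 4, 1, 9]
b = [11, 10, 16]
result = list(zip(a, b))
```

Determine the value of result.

Step 1: zip stops at shortest (len(a)=4, len(b)=3):
  Index 0: (3, 11)
  Index 1: (4, 10)
  Index 2: (1, 16)
Step 2: Last element of a (9) has no pair, dropped.
Therefore result = [(3, 11), (4, 10), (1, 16)].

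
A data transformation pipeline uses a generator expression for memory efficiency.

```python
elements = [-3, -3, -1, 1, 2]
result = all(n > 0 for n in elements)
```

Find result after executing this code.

Step 1: Check n > 0 for each element in [-3, -3, -1, 1, 2]:
  -3 > 0: False
  -3 > 0: False
  -1 > 0: False
  1 > 0: True
  2 > 0: True
Step 2: all() returns False.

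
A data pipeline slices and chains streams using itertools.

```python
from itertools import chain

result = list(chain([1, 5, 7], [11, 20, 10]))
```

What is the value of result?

Step 1: chain() concatenates iterables: [1, 5, 7] + [11, 20, 10].
Therefore result = [1, 5, 7, 11, 20, 10].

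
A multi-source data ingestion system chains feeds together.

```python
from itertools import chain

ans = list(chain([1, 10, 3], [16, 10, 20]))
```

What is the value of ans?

Step 1: chain() concatenates iterables: [1, 10, 3] + [16, 10, 20].
Therefore ans = [1, 10, 3, 16, 10, 20].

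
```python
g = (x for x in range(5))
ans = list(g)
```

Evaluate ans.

Step 1: Generator expression iterates range(5): [0, 1, 2, 3, 4].
Step 2: list() collects all values.
Therefore ans = [0, 1, 2, 3, 4].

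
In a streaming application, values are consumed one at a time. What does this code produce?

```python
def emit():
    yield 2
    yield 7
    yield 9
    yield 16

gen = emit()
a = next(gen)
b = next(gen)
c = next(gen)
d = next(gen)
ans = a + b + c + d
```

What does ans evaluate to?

Step 1: Create generator and consume all values:
  a = next(gen) = 2
  b = next(gen) = 7
  c = next(gen) = 9
  d = next(gen) = 16
Step 2: ans = 2 + 7 + 9 + 16 = 34.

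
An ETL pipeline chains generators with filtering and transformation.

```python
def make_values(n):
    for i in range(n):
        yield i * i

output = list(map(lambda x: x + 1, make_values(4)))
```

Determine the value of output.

Step 1: make_values(4) yields squares: [0, 1, 4, 9].
Step 2: map adds 1 to each: [1, 2, 5, 10].
Therefore output = [1, 2, 5, 10].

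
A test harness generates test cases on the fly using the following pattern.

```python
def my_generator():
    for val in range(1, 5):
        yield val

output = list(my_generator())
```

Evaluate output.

Step 1: The generator yields each value from range(1, 5).
Step 2: list() consumes all yields: [1, 2, 3, 4].
Therefore output = [1, 2, 3, 4].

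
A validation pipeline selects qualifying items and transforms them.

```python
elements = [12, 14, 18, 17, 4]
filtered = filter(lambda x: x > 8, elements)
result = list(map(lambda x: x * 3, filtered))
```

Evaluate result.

Step 1: Filter elements for elements > 8:
  12: kept
  14: kept
  18: kept
  17: kept
  4: removed
Step 2: Map x * 3 on filtered [12, 14, 18, 17]:
  12 -> 36
  14 -> 42
  18 -> 54
  17 -> 51
Therefore result = [36, 42, 54, 51].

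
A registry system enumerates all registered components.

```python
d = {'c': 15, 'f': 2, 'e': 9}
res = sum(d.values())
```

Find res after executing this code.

Step 1: d.values() = [15, 2, 9].
Step 2: sum = 26.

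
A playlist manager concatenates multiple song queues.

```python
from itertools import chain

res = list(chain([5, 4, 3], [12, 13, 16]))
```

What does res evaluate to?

Step 1: chain() concatenates iterables: [5, 4, 3] + [12, 13, 16].
Therefore res = [5, 4, 3, 12, 13, 16].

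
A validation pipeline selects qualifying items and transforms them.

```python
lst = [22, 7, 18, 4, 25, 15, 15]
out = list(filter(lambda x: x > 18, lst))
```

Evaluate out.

Step 1: Filter elements > 18:
  22: kept
  7: removed
  18: removed
  4: removed
  25: kept
  15: removed
  15: removed
Therefore out = [22, 25].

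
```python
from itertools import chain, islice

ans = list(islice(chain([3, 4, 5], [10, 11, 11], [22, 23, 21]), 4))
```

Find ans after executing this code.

Step 1: chain([3, 4, 5], [10, 11, 11], [22, 23, 21]) = [3, 4, 5, 10, 11, 11, 22, 23, 21].
Step 2: islice takes first 4 elements: [3, 4, 5, 10].
Therefore ans = [3, 4, 5, 10].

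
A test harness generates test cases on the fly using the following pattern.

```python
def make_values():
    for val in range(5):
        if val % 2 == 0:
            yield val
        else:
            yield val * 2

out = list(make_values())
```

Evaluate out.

Step 1: For each val in range(5), yield val if even, else val*2:
  val=0 (even): yield 0
  val=1 (odd): yield 1*2 = 2
  val=2 (even): yield 2
  val=3 (odd): yield 3*2 = 6
  val=4 (even): yield 4
Therefore out = [0, 2, 2, 6, 4].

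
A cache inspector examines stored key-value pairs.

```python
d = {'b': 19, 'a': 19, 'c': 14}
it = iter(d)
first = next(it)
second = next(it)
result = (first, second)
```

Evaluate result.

Step 1: iter(d) iterates over keys: ['b', 'a', 'c'].
Step 2: first = next(it) = 'b', second = next(it) = 'a'.
Therefore result = ('b', 'a').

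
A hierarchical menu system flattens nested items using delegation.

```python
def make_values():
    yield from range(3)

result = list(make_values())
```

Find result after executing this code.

Step 1: yield from delegates to the iterable, yielding each element.
Step 2: Collected values: [0, 1, 2].
Therefore result = [0, 1, 2].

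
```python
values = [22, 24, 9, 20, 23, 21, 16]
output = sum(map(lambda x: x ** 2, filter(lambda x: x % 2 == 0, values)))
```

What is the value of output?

Step 1: Filter even numbers from [22, 24, 9, 20, 23, 21, 16]: [22, 24, 20, 16]
Step 2: Square each: [484, 576, 400, 256]
Step 3: Sum = 1716.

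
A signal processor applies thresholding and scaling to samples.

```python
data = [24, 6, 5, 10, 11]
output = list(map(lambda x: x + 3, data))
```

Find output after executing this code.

Step 1: Apply lambda x: x + 3 to each element:
  24 -> 27
  6 -> 9
  5 -> 8
  10 -> 13
  11 -> 14
Therefore output = [27, 9, 8, 13, 14].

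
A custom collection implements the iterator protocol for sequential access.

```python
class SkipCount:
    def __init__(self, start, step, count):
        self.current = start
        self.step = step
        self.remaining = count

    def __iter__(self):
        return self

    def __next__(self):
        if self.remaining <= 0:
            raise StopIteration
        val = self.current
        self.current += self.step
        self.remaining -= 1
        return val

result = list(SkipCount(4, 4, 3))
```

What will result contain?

Step 1: SkipCount starts at 4, increments by 4, for 3 steps:
  Yield 4, then current += 4
  Yield 8, then current += 4
  Yield 12, then current += 4
Therefore result = [4, 8, 12].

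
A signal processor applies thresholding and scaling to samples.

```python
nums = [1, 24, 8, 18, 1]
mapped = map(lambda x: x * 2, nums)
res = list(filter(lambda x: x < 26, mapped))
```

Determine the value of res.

Step 1: Map x * 2:
  1 -> 2
  24 -> 48
  8 -> 16
  18 -> 36
  1 -> 2
Step 2: Filter for < 26:
  2: kept
  48: removed
  16: kept
  36: removed
  2: kept
Therefore res = [2, 16, 2].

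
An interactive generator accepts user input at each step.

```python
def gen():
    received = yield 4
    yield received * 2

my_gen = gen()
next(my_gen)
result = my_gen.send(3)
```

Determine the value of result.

Step 1: next(my_gen) advances to first yield, producing 4.
Step 2: send(3) resumes, received = 3.
Step 3: yield received * 2 = 3 * 2 = 6.
Therefore result = 6.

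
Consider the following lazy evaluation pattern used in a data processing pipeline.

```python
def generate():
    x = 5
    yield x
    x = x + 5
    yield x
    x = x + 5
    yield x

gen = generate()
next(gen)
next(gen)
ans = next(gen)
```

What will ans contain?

Step 1: Trace through generator execution:
  Yield 1: x starts at 5, yield 5
  Yield 2: x = 5 + 5 = 10, yield 10
  Yield 3: x = 10 + 5 = 15, yield 15
Step 2: First next() gets 5, second next() gets the second value, third next() yields 15.
Therefore ans = 15.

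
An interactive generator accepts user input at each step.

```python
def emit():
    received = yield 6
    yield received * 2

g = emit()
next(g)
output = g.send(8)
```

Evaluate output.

Step 1: next(g) advances to first yield, producing 6.
Step 2: send(8) resumes, received = 8.
Step 3: yield received * 2 = 8 * 2 = 16.
Therefore output = 16.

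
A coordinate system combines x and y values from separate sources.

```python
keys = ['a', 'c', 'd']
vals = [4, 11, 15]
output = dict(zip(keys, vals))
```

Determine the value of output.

Step 1: zip pairs keys with values:
  'a' -> 4
  'c' -> 11
  'd' -> 15
Therefore output = {'a': 4, 'c': 11, 'd': 15}.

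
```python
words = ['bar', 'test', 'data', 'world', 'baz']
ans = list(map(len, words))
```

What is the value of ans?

Step 1: Map len() to each word:
  'bar' -> 3
  'test' -> 4
  'data' -> 4
  'world' -> 5
  'baz' -> 3
Therefore ans = [3, 4, 4, 5, 3].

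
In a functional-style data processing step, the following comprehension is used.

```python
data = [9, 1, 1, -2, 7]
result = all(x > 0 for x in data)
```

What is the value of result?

Step 1: Check x > 0 for each element in [9, 1, 1, -2, 7]:
  9 > 0: True
  1 > 0: True
  1 > 0: True
  -2 > 0: False
  7 > 0: True
Step 2: all() returns False.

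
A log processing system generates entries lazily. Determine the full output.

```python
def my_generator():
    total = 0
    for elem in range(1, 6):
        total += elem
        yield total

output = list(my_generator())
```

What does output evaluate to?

Step 1: Generator accumulates running sum:
  elem=1: total = 1, yield 1
  elem=2: total = 3, yield 3
  elem=3: total = 6, yield 6
  elem=4: total = 10, yield 10
  elem=5: total = 15, yield 15
Therefore output = [1, 3, 6, 10, 15].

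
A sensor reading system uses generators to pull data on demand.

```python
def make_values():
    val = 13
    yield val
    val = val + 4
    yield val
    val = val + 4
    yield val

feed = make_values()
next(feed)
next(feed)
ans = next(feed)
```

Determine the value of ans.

Step 1: Trace through generator execution:
  Yield 1: val starts at 13, yield 13
  Yield 2: val = 13 + 4 = 17, yield 17
  Yield 3: val = 17 + 4 = 21, yield 21
Step 2: First next() gets 13, second next() gets the second value, third next() yields 21.
Therefore ans = 21.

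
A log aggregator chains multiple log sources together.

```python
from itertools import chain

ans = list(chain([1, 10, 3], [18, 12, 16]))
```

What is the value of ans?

Step 1: chain() concatenates iterables: [1, 10, 3] + [18, 12, 16].
Therefore ans = [1, 10, 3, 18, 12, 16].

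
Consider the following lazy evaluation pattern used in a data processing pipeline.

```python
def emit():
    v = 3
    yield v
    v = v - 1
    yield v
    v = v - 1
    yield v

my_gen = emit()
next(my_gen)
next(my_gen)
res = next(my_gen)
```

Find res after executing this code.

Step 1: Trace through generator execution:
  Yield 1: v starts at 3, yield 3
  Yield 2: v = 3 - 1 = 2, yield 2
  Yield 3: v = 2 - 1 = 1, yield 1
Step 2: First next() gets 3, second next() gets the second value, third next() yields 1.
Therefore res = 1.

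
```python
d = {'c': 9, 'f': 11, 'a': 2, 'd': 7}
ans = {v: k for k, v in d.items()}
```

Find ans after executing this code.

Step 1: Invert dict (swap keys and values):
  'c': 9 -> 9: 'c'
  'f': 11 -> 11: 'f'
  'a': 2 -> 2: 'a'
  'd': 7 -> 7: 'd'
Therefore ans = {9: 'c', 11: 'f', 2: 'a', 7: 'd'}.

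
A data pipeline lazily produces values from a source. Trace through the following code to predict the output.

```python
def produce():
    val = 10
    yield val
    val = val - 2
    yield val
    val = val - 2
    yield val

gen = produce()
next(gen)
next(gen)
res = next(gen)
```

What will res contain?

Step 1: Trace through generator execution:
  Yield 1: val starts at 10, yield 10
  Yield 2: val = 10 - 2 = 8, yield 8
  Yield 3: val = 8 - 2 = 6, yield 6
Step 2: First next() gets 10, second next() gets the second value, third next() yields 6.
Therefore res = 6.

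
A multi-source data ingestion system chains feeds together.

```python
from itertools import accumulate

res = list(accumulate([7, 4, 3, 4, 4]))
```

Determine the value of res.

Step 1: accumulate computes running sums:
  + 7 = 7
  + 4 = 11
  + 3 = 14
  + 4 = 18
  + 4 = 22
Therefore res = [7, 11, 14, 18, 22].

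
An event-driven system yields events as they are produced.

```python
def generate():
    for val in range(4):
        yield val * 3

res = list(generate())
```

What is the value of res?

Step 1: For each val in range(4), yield val * 3:
  val=0: yield 0 * 3 = 0
  val=1: yield 1 * 3 = 3
  val=2: yield 2 * 3 = 6
  val=3: yield 3 * 3 = 9
Therefore res = [0, 3, 6, 9].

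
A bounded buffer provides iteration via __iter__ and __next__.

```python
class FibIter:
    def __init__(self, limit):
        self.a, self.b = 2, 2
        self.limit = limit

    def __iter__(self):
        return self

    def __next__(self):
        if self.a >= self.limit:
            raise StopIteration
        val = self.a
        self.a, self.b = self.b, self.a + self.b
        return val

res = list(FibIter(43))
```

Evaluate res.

Step 1: Fibonacci-like sequence (a=2, b=2) until >= 43:
  Yield 2, then a,b = 2,4
  Yield 2, then a,b = 4,6
  Yield 4, then a,b = 6,10
  Yield 6, then a,b = 10,16
  Yield 10, then a,b = 16,26
  Yield 16, then a,b = 26,42
  Yield 26, then a,b = 42,68
  Yield 42, then a,b = 68,110
Step 2: 68 >= 43, stop.
Therefore res = [2, 2, 4, 6, 10, 16, 26, 42].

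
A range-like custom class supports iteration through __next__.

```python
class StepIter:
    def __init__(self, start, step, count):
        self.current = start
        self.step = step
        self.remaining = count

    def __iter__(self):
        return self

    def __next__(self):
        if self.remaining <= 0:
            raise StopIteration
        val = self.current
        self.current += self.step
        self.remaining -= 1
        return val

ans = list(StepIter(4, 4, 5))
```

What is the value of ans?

Step 1: StepIter starts at 4, increments by 4, for 5 steps:
  Yield 4, then current += 4
  Yield 8, then current += 4
  Yield 12, then current += 4
  Yield 16, then current += 4
  Yield 20, then current += 4
Therefore ans = [4, 8, 12, 16, 20].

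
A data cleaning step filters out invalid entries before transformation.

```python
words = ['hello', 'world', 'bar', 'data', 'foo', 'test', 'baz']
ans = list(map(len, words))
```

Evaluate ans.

Step 1: Map len() to each word:
  'hello' -> 5
  'world' -> 5
  'bar' -> 3
  'data' -> 4
  'foo' -> 3
  'test' -> 4
  'baz' -> 3
Therefore ans = [5, 5, 3, 4, 3, 4, 3].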